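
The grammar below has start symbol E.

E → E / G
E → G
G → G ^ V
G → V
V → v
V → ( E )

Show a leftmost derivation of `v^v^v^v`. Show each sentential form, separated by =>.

E => G => G^V => G^V^V => G^V^V^V => V^V^V^V => v^V^V^V => v^v^V^V => v^v^v^V => v^v^v^v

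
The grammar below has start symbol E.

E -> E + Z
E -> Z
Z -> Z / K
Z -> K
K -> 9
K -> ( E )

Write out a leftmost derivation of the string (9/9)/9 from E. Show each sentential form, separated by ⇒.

E ⇒ Z ⇒ Z/K ⇒ K/K ⇒ (E)/K ⇒ (Z)/K ⇒ (Z/K)/K ⇒ (K/K)/K ⇒ (9/K)/K ⇒ (9/9)/K ⇒ (9/9)/9

E ⇒ Z   [E -> Z]
Z ⇒ Z/K   [Z -> Z / K]
Z/K ⇒ K/K   [Z -> K]
K/K ⇒ (E)/K   [K -> ( E )]
(E)/K ⇒ (Z)/K   [E -> Z]
(Z)/K ⇒ (Z/K)/K   [Z -> Z / K]
(Z/K)/K ⇒ (K/K)/K   [Z -> K]
(K/K)/K ⇒ (9/K)/K   [K -> 9]
(9/K)/K ⇒ (9/9)/K   [K -> 9]
(9/9)/K ⇒ (9/9)/9   [K -> 9]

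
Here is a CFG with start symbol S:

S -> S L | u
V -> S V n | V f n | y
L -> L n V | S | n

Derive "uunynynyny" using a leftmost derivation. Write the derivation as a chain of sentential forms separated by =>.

S=>SL=>uL=>uLnV=>uLnVnV=>uLnVnVnV=>uLnVnVnVnV=>uSnVnVnVnV=>uunVnVnVnV=>uunynVnVnV=>uunynynVnV=>uunynynynV=>uunynynyny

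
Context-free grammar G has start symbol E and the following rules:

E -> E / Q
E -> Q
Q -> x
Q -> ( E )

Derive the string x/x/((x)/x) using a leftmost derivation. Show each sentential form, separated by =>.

E => E/Q => E/Q/Q => Q/Q/Q => x/Q/Q => x/x/Q => x/x/(E) => x/x/(E/Q) => x/x/(Q/Q) => x/x/((E)/Q) => x/x/((Q)/Q) => x/x/((x)/Q) => x/x/((x)/x)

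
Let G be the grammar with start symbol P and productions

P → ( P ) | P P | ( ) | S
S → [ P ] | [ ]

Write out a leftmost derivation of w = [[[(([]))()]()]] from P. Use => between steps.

P=>S=>[P]=>[S]=>[[P]]=>[[PP]]=>[[SP]]=>[[[P]P]]=>[[[PP]P]]=>[[[(P)P]P]]=>[[[((P))P]P]]=>[[[((S))P]P]]=>[[[(([]))P]P]]=>[[[(([]))()]P]]=>[[[(([]))()]()]]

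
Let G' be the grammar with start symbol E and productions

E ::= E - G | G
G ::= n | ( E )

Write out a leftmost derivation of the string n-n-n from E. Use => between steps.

E => E-G => E-G-G => G-G-G => n-G-G => n-n-G => n-n-n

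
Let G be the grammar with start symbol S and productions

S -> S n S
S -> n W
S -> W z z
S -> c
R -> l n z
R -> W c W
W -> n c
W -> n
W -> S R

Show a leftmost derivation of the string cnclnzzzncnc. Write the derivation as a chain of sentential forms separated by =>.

S => SnS => SnSnS => SnSnSnS => cnSnSnS => cnWzznSnS => cnSRzznSnS => cncRzznSnS => cnclnzzznSnS => cnclnzzzncnS => cnclnzzzncnc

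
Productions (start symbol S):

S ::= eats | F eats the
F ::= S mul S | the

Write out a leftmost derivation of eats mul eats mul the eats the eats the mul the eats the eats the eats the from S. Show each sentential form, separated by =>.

S => F eats the => S mul S eats the => eats mul S eats the => eats mul F eats the eats the => eats mul S mul S eats the eats the => eats mul F eats the mul S eats the eats the => eats mul S mul S eats the mul S eats the eats the => eats mul eats mul S eats the mul S eats the eats the => eats mul eats mul F eats the eats the mul S eats the eats the => eats mul eats mul the eats the eats the mul S eats the eats the => eats mul eats mul the eats the eats the mul F eats the eats the eats the => eats mul eats mul the eats the eats the mul the eats the eats the eats the

S => F eats the   [S ::= F eats the]
F eats the => S mul S eats the   [F ::= S mul S]
S mul S eats the => eats mul S eats the   [S ::= eats]
eats mul S eats the => eats mul F eats the eats the   [S ::= F eats the]
eats mul F eats the eats the => eats mul S mul S eats the eats the   [F ::= S mul S]
eats mul S mul S eats the eats the => eats mul F eats the mul S eats the eats the   [S ::= F eats the]
eats mul F eats the mul S eats the eats the => eats mul S mul S eats the mul S eats the eats the   [F ::= S mul S]
eats mul S mul S eats the mul S eats the eats the => eats mul eats mul S eats the mul S eats the eats the   [S ::= eats]
eats mul eats mul S eats the mul S eats the eats the => eats mul eats mul F eats the eats the mul S eats the eats the   [S ::= F eats the]
eats mul eats mul F eats the eats the mul S eats the eats the => eats mul eats mul the eats the eats the mul S eats the eats the   [F ::= the]
eats mul eats mul the eats the eats the mul S eats the eats the => eats mul eats mul the eats the eats the mul F eats the eats the eats the   [S ::= F eats the]
eats mul eats mul the eats the eats the mul F eats the eats the eats the => eats mul eats mul the eats the eats the mul the eats the eats the eats the   [F ::= the]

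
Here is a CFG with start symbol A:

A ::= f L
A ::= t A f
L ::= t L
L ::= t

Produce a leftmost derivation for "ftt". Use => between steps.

A => fL => ftL => ftt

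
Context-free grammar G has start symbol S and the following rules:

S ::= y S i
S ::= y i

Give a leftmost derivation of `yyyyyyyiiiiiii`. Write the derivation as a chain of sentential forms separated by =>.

S => ySi => yySii => yyySiii => yyyySiiii => yyyyySiiiii => yyyyyySiiiiii => yyyyyyyiiiiiii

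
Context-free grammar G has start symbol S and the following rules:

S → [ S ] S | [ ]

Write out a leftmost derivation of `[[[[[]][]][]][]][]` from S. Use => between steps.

S => [S]S => [[S]S]S => [[[S]S]S]S => [[[[S]S]S]S]S => [[[[[]]S]S]S]S => [[[[[]][]]S]S]S => [[[[[]][]][]]S]S => [[[[[]][]][]][]]S => [[[[[]][]][]][]][]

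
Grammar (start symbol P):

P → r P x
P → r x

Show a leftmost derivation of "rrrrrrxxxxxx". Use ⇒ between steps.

P ⇒ rPx ⇒ rrPxx ⇒ rrrPxxx ⇒ rrrrPxxxx ⇒ rrrrrPxxxxx ⇒ rrrrrrxxxxxx

P ⇒ rPx   [P → r P x]
rPx ⇒ rrPxx   [P → r P x]
rrPxx ⇒ rrrPxxx   [P → r P x]
rrrPxxx ⇒ rrrrPxxxx   [P → r P x]
rrrrPxxxx ⇒ rrrrrPxxxxx   [P → r P x]
rrrrrPxxxxx ⇒ rrrrrrxxxxxx   [P → r x]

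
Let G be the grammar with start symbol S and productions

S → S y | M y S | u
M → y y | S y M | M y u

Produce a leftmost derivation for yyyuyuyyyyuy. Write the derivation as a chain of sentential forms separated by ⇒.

S⇒MyS⇒SyMyS⇒MySyMyS⇒MyuySyMyS⇒yyyuySyMyS⇒yyyuyuyMyS⇒yyyuyuyyyyS⇒yyyuyuyyyySy⇒yyyuyuyyyyuy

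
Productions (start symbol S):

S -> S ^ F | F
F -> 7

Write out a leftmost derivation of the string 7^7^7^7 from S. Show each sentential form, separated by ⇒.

S ⇒ S^F ⇒ S^F^F ⇒ S^F^F^F ⇒ F^F^F^F ⇒ 7^F^F^F ⇒ 7^7^F^F ⇒ 7^7^7^F ⇒ 7^7^7^7

S ⇒ S^F   [S -> S ^ F]
S^F ⇒ S^F^F   [S -> S ^ F]
S^F^F ⇒ S^F^F^F   [S -> S ^ F]
S^F^F^F ⇒ F^F^F^F   [S -> F]
F^F^F^F ⇒ 7^F^F^F   [F -> 7]
7^F^F^F ⇒ 7^7^F^F   [F -> 7]
7^7^F^F ⇒ 7^7^7^F   [F -> 7]
7^7^7^F ⇒ 7^7^7^7   [F -> 7]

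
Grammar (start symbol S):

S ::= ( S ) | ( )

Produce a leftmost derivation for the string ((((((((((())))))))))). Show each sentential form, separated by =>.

S=>(S)=>((S))=>(((S)))=>((((S))))=>(((((S)))))=>((((((S))))))=>(((((((S)))))))=>((((((((S))))))))=>(((((((((S)))))))))=>((((((((((S))))))))))=>((((((((((()))))))))))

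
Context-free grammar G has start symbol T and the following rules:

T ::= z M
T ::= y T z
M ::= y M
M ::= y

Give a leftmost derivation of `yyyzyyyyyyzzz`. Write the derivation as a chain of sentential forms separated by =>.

T=>yTz=>yyTzz=>yyyTzzz=>yyyzMzzz=>yyyzyMzzz=>yyyzyyMzzz=>yyyzyyyMzzz=>yyyzyyyyMzzz=>yyyzyyyyyMzzz=>yyyzyyyyyyzzz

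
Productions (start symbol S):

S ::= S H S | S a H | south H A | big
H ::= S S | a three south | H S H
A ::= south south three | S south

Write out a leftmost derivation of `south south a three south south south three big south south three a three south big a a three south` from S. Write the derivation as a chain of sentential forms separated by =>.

S => S a H => S H S a H => south H A H S a H => south S S A H S a H => south south H A S A H S a H => south south a three south A S A H S a H => south south a three south south south three S A H S a H => south south a three south south south three big A H S a H => south south a three south south south three big south south three H S a H => south south a three south south south three big south south three a three south S a H => south south a three south south south three big south south three a three south big a H => south south a three south south south three big south south three a three south big a a three south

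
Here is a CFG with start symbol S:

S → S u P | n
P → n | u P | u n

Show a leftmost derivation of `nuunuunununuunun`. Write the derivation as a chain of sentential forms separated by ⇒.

S ⇒ SuP ⇒ SuPuP ⇒ SuPuPuP ⇒ SuPuPuPuP ⇒ SuPuPuPuPuP ⇒ SuPuPuPuPuPuP ⇒ nuPuPuPuPuPuP ⇒ nuuPuPuPuPuPuP ⇒ nuunuPuPuPuPuP ⇒ nuunuunuPuPuPuP ⇒ nuunuununuPuPuP ⇒ nuunuunununuPuP ⇒ nuunuunununuunuP ⇒ nuunuunununuunun

S ⇒ SuP   [S → S u P]
SuP ⇒ SuPuP   [S → S u P]
SuPuP ⇒ SuPuPuP   [S → S u P]
SuPuPuP ⇒ SuPuPuPuP   [S → S u P]
SuPuPuPuP ⇒ SuPuPuPuPuP   [S → S u P]
SuPuPuPuPuP ⇒ SuPuPuPuPuPuP   [S → S u P]
SuPuPuPuPuPuP ⇒ nuPuPuPuPuPuP   [S → n]
nuPuPuPuPuPuP ⇒ nuuPuPuPuPuPuP   [P → u P]
nuuPuPuPuPuPuP ⇒ nuunuPuPuPuPuP   [P → n]
nuunuPuPuPuPuP ⇒ nuunuunuPuPuPuP   [P → u n]
nuunuunuPuPuPuP ⇒ nuunuununuPuPuP   [P → n]
nuunuununuPuPuP ⇒ nuunuunununuPuP   [P → n]
nuunuunununuPuP ⇒ nuunuunununuunuP   [P → u n]
nuunuunununuunuP ⇒ nuunuunununuunun   [P → n]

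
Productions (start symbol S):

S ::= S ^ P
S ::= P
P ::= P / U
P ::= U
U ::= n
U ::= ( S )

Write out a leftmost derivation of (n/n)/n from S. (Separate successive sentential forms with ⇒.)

S ⇒ P ⇒ P/U ⇒ U/U ⇒ (S)/U ⇒ (P)/U ⇒ (P/U)/U ⇒ (U/U)/U ⇒ (n/U)/U ⇒ (n/n)/U ⇒ (n/n)/n

S ⇒ P   [S ::= P]
P ⇒ P/U   [P ::= P / U]
P/U ⇒ U/U   [P ::= U]
U/U ⇒ (S)/U   [U ::= ( S )]
(S)/U ⇒ (P)/U   [S ::= P]
(P)/U ⇒ (P/U)/U   [P ::= P / U]
(P/U)/U ⇒ (U/U)/U   [P ::= U]
(U/U)/U ⇒ (n/U)/U   [U ::= n]
(n/U)/U ⇒ (n/n)/U   [U ::= n]
(n/n)/U ⇒ (n/n)/n   [U ::= n]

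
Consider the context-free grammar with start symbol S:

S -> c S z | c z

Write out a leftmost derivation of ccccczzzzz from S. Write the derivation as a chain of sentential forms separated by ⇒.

S ⇒ cSz ⇒ ccSzz ⇒ cccSzzz ⇒ ccccSzzzz ⇒ ccccczzzzz

S ⇒ cSz   [S -> c S z]
cSz ⇒ ccSzz   [S -> c S z]
ccSzz ⇒ cccSzzz   [S -> c S z]
cccSzzz ⇒ ccccSzzzz   [S -> c S z]
ccccSzzzz ⇒ ccccczzzzz   [S -> c z]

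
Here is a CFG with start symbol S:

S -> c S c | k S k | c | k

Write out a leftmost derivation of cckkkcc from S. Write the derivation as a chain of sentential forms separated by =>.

S => cSc => ccScc => cckSkcc => cckkkcc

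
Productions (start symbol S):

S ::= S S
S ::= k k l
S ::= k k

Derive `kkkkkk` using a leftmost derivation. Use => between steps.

S => SS => SSS => kkSS => kkkkS => kkkkkk

S => SS   [S ::= S S]
SS => SSS   [S ::= S S]
SSS => kkSS   [S ::= k k]
kkSS => kkkkS   [S ::= k k]
kkkkS => kkkkkk   [S ::= k k]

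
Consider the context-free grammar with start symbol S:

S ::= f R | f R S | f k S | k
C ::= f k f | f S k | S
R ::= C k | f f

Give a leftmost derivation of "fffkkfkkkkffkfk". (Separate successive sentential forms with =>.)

S => fRS => fCkS => ffSkkS => fffRSkkS => fffCkSkkS => fffSkSkkS => fffkkSkkS => fffkkfkSkkS => fffkkfkkkkS => fffkkfkkkkfR => fffkkfkkkkfCk => fffkkfkkkkffkfk

S => fRS   [S ::= f R S]
fRS => fCkS   [R ::= C k]
fCkS => ffSkkS   [C ::= f S k]
ffSkkS => fffRSkkS   [S ::= f R S]
fffRSkkS => fffCkSkkS   [R ::= C k]
fffCkSkkS => fffSkSkkS   [C ::= S]
fffSkSkkS => fffkkSkkS   [S ::= k]
fffkkSkkS => fffkkfkSkkS   [S ::= f k S]
fffkkfkSkkS => fffkkfkkkkS   [S ::= k]
fffkkfkkkkS => fffkkfkkkkfR   [S ::= f R]
fffkkfkkkkfR => fffkkfkkkkfCk   [R ::= C k]
fffkkfkkkkfCk => fffkkfkkkkffkfk   [C ::= f k f]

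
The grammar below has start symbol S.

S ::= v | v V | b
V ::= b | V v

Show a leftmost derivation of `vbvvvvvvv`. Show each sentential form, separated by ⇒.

S ⇒ vV ⇒ vVv ⇒ vVvv ⇒ vVvvv ⇒ vVvvvv ⇒ vVvvvvv ⇒ vVvvvvvv ⇒ vVvvvvvvv ⇒ vbvvvvvvv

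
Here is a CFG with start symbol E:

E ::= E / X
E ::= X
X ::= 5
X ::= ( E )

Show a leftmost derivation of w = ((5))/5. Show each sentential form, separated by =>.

E => E/X   [E ::= E / X]
E/X => X/X   [E ::= X]
X/X => (E)/X   [X ::= ( E )]
(E)/X => (X)/X   [E ::= X]
(X)/X => ((E))/X   [X ::= ( E )]
((E))/X => ((X))/X   [E ::= X]
((X))/X => ((5))/X   [X ::= 5]
((5))/X => ((5))/5   [X ::= 5]

E=>E/X=>X/X=>(E)/X=>(X)/X=>((E))/X=>((X))/X=>((5))/X=>((5))/5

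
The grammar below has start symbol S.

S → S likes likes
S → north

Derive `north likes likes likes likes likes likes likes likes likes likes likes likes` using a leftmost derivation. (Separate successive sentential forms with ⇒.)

S ⇒ S likes likes ⇒ S likes likes likes likes ⇒ S likes likes likes likes likes likes ⇒ S likes likes likes likes likes likes likes likes ⇒ S likes likes likes likes likes likes likes likes likes likes ⇒ S likes likes likes likes likes likes likes likes likes likes likes likes ⇒ north likes likes likes likes likes likes likes likes likes likes likes likes

S ⇒ S likes likes   [S → S likes likes]
S likes likes ⇒ S likes likes likes likes   [S → S likes likes]
S likes likes likes likes ⇒ S likes likes likes likes likes likes   [S → S likes likes]
S likes likes likes likes likes likes ⇒ S likes likes likes likes likes likes likes likes   [S → S likes likes]
S likes likes likes likes likes likes likes likes ⇒ S likes likes likes likes likes likes likes likes likes likes   [S → S likes likes]
S likes likes likes likes likes likes likes likes likes likes ⇒ S likes likes likes likes likes likes likes likes likes likes likes likes   [S → S likes likes]
S likes likes likes likes likes likes likes likes likes likes likes likes ⇒ north likes likes likes likes likes likes likes likes likes likes likes likes   [S → north]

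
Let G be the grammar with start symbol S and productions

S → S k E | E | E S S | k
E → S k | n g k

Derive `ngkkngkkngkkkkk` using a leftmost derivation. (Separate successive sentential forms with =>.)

S=>E=>Sk=>SkEk=>SkEkEk=>SkEkEkEk=>EkEkEkEk=>ngkkEkEkEk=>ngkkngkkEkEk=>ngkkngkkngkkEk=>ngkkngkkngkkSkk=>ngkkngkkngkkkkk

S => E   [S → E]
E => Sk   [E → S k]
Sk => SkEk   [S → S k E]
SkEk => SkEkEk   [S → S k E]
SkEkEk => SkEkEkEk   [S → S k E]
SkEkEkEk => EkEkEkEk   [S → E]
EkEkEkEk => ngkkEkEkEk   [E → n g k]
ngkkEkEkEk => ngkkngkkEkEk   [E → n g k]
ngkkngkkEkEk => ngkkngkkngkkEk   [E → n g k]
ngkkngkkngkkEk => ngkkngkkngkkSkk   [E → S k]
ngkkngkkngkkSkk => ngkkngkkngkkkkk   [S → k]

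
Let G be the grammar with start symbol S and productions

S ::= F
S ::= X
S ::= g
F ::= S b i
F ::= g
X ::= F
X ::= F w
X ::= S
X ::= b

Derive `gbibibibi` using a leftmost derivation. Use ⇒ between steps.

S ⇒ F   [S ::= F]
F ⇒ Sbi   [F ::= S b i]
Sbi ⇒ Fbi   [S ::= F]
Fbi ⇒ Sbibi   [F ::= S b i]
Sbibi ⇒ Xbibi   [S ::= X]
Xbibi ⇒ Fbibi   [X ::= F]
Fbibi ⇒ Sbibibi   [F ::= S b i]
Sbibibi ⇒ Fbibibi   [S ::= F]
Fbibibi ⇒ Sbibibibi   [F ::= S b i]
Sbibibibi ⇒ Xbibibibi   [S ::= X]
Xbibibibi ⇒ Fbibibibi   [X ::= F]
Fbibibibi ⇒ gbibibibi   [F ::= g]

S⇒F⇒Sbi⇒Fbi⇒Sbibi⇒Xbibi⇒Fbibi⇒Sbibibi⇒Fbibibi⇒Sbibibibi⇒Xbibibibi⇒Fbibibibi⇒gbibibibi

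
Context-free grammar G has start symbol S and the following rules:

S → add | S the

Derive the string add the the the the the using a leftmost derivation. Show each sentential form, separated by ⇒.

S ⇒ S the ⇒ S the the ⇒ S the the the ⇒ S the the the the ⇒ S the the the the the ⇒ add the the the the the

S ⇒ S the   [S → S the]
S the ⇒ S the the   [S → S the]
S the the ⇒ S the the the   [S → S the]
S the the the ⇒ S the the the the   [S → S the]
S the the the the ⇒ S the the the the the   [S → S the]
S the the the the the ⇒ add the the the the the   [S → add]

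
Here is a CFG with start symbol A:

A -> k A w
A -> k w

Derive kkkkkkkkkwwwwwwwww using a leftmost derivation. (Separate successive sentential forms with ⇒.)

A ⇒ kAw ⇒ kkAww ⇒ kkkAwww ⇒ kkkkAwwww ⇒ kkkkkAwwwww ⇒ kkkkkkAwwwwww ⇒ kkkkkkkAwwwwwww ⇒ kkkkkkkkAwwwwwwww ⇒ kkkkkkkkkwwwwwwwww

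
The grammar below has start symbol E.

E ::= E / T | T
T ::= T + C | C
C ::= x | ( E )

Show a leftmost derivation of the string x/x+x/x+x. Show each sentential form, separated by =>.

E=>E/T=>E/T/T=>T/T/T=>C/T/T=>x/T/T=>x/T+C/T=>x/C+C/T=>x/x+C/T=>x/x+x/T=>x/x+x/T+C=>x/x+x/C+C=>x/x+x/x+C=>x/x+x/x+x

E => E/T   [E ::= E / T]
E/T => E/T/T   [E ::= E / T]
E/T/T => T/T/T   [E ::= T]
T/T/T => C/T/T   [T ::= C]
C/T/T => x/T/T   [C ::= x]
x/T/T => x/T+C/T   [T ::= T + C]
x/T+C/T => x/C+C/T   [T ::= C]
x/C+C/T => x/x+C/T   [C ::= x]
x/x+C/T => x/x+x/T   [C ::= x]
x/x+x/T => x/x+x/T+C   [T ::= T + C]
x/x+x/T+C => x/x+x/C+C   [T ::= C]
x/x+x/C+C => x/x+x/x+C   [C ::= x]
x/x+x/x+C => x/x+x/x+x   [C ::= x]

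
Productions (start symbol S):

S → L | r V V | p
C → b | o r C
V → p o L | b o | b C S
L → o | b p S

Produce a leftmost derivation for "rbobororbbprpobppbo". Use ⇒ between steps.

S ⇒ rVV ⇒ rboV ⇒ rbobCS ⇒ rboborCS ⇒ rbobororCS ⇒ rbobororbS ⇒ rbobororbL ⇒ rbobororbbpS ⇒ rbobororbbprVV ⇒ rbobororbbprpoLV ⇒ rbobororbbprpobpSV ⇒ rbobororbbprpobppV ⇒ rbobororbbprpobppbo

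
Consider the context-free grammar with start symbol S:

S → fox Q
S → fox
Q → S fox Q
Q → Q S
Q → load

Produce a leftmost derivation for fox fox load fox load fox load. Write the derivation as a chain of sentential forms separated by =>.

S => fox Q   [S → fox Q]
fox Q => fox S fox Q   [Q → S fox Q]
fox S fox Q => fox fox Q fox Q   [S → fox Q]
fox fox Q fox Q => fox fox Q S fox Q   [Q → Q S]
fox fox Q S fox Q => fox fox load S fox Q   [Q → load]
fox fox load S fox Q => fox fox load fox Q fox Q   [S → fox Q]
fox fox load fox Q fox Q => fox fox load fox load fox Q   [Q → load]
fox fox load fox load fox Q => fox fox load fox load fox load   [Q → load]

S => fox Q => fox S fox Q => fox fox Q fox Q => fox fox Q S fox Q => fox fox load S fox Q => fox fox load fox Q fox Q => fox fox load fox load fox Q => fox fox load fox load fox load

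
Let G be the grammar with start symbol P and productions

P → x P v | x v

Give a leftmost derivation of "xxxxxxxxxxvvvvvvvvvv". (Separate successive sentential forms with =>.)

P => xPv => xxPvv => xxxPvvv => xxxxPvvvv => xxxxxPvvvvv => xxxxxxPvvvvvv => xxxxxxxPvvvvvvv => xxxxxxxxPvvvvvvvv => xxxxxxxxxPvvvvvvvvv => xxxxxxxxxxvvvvvvvvvv

P => xPv   [P → x P v]
xPv => xxPvv   [P → x P v]
xxPvv => xxxPvvv   [P → x P v]
xxxPvvv => xxxxPvvvv   [P → x P v]
xxxxPvvvv => xxxxxPvvvvv   [P → x P v]
xxxxxPvvvvv => xxxxxxPvvvvvv   [P → x P v]
xxxxxxPvvvvvv => xxxxxxxPvvvvvvv   [P → x P v]
xxxxxxxPvvvvvvv => xxxxxxxxPvvvvvvvv   [P → x P v]
xxxxxxxxPvvvvvvvv => xxxxxxxxxPvvvvvvvvv   [P → x P v]
xxxxxxxxxPvvvvvvvvv => xxxxxxxxxxvvvvvvvvvv   [P → x v]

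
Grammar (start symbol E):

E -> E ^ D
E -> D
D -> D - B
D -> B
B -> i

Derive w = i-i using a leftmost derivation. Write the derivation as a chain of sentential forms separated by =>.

E => D   [E -> D]
D => D-B   [D -> D - B]
D-B => B-B   [D -> B]
B-B => i-B   [B -> i]
i-B => i-i   [B -> i]

E => D => D-B => B-B => i-B => i-i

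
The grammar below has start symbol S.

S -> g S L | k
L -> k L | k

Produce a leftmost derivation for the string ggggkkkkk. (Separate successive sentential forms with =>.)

S => gSL   [S -> g S L]
gSL => ggSLL   [S -> g S L]
ggSLL => gggSLLL   [S -> g S L]
gggSLLL => ggggSLLLL   [S -> g S L]
ggggSLLLL => ggggkLLLL   [S -> k]
ggggkLLLL => ggggkkLLL   [L -> k]
ggggkkLLL => ggggkkkLL   [L -> k]
ggggkkkLL => ggggkkkkL   [L -> k]
ggggkkkkL => ggggkkkkk   [L -> k]

S => gSL => ggSLL => gggSLLL => ggggSLLLL => ggggkLLLL => ggggkkLLL => ggggkkkLL => ggggkkkkL => ggggkkkkk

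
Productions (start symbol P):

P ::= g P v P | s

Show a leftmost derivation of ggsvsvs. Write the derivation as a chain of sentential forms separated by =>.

P => gPvP => ggPvPvP => ggsvPvP => ggsvsvP => ggsvsvs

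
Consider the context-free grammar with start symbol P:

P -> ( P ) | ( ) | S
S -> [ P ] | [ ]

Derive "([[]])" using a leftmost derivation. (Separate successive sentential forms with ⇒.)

P ⇒ (P) ⇒ (S) ⇒ ([P]) ⇒ ([S]) ⇒ ([[]])

P ⇒ (P)   [P -> ( P )]
(P) ⇒ (S)   [P -> S]
(S) ⇒ ([P])   [S -> [ P ]]
([P]) ⇒ ([S])   [P -> S]
([S]) ⇒ ([[]])   [S -> [ ]]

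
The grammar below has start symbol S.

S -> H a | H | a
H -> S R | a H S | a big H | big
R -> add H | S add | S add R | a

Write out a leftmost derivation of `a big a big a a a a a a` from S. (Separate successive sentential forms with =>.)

S => H => a big H => a big S R => a big H a R => a big a H S a R => a big a S R S a R => a big a H R S a R => a big a S R R S a R => a big a H a R R S a R => a big a big a R R S a R => a big a big a a R S a R => a big a big a a a S a R => a big a big a a a a a R => a big a big a a a a a a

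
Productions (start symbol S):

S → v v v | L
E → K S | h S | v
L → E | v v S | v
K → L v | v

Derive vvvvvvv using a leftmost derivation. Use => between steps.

S => L   [S → L]
L => E   [L → E]
E => KS   [E → K S]
KS => LvS   [K → L v]
LvS => vvSvS   [L → v v S]
vvSvS => vvLvS   [S → L]
vvLvS => vvEvS   [L → E]
vvEvS => vvvvS   [E → v]
vvvvS => vvvvvvv   [S → v v v]

S=>L=>E=>KS=>LvS=>vvSvS=>vvLvS=>vvEvS=>vvvvS=>vvvvvvv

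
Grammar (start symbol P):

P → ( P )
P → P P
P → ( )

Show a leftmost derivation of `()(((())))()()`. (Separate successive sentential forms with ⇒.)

P⇒PP⇒PPP⇒()PP⇒()PPP⇒()(P)PP⇒()((P))PP⇒()(((P)))PP⇒()(((())))PP⇒()(((())))()P⇒()(((())))()()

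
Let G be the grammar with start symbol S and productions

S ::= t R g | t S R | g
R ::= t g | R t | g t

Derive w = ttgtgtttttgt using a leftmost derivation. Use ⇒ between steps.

S⇒tSR⇒ttSRR⇒ttgRR⇒ttgRtR⇒ttgRttR⇒ttgRtttR⇒ttgRttttR⇒ttgtgttttR⇒ttgtgttttRt⇒ttgtgtttttgt

S ⇒ tSR   [S ::= t S R]
tSR ⇒ ttSRR   [S ::= t S R]
ttSRR ⇒ ttgRR   [S ::= g]
ttgRR ⇒ ttgRtR   [R ::= R t]
ttgRtR ⇒ ttgRttR   [R ::= R t]
ttgRttR ⇒ ttgRtttR   [R ::= R t]
ttgRtttR ⇒ ttgRttttR   [R ::= R t]
ttgRttttR ⇒ ttgtgttttR   [R ::= t g]
ttgtgttttR ⇒ ttgtgttttRt   [R ::= R t]
ttgtgttttRt ⇒ ttgtgtttttgt   [R ::= t g]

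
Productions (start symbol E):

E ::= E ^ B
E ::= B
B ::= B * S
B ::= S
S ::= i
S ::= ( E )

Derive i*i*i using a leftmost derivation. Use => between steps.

E => B => B*S => B*S*S => S*S*S => i*S*S => i*i*S => i*i*i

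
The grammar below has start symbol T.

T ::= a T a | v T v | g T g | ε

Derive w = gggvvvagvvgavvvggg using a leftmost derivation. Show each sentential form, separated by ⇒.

T⇒gTg⇒ggTgg⇒gggTggg⇒gggvTvggg⇒gggvvTvvggg⇒gggvvvTvvvggg⇒gggvvvaTavvvggg⇒gggvvvagTgavvvggg⇒gggvvvagvTvgavvvggg⇒gggvvvagvvgavvvggg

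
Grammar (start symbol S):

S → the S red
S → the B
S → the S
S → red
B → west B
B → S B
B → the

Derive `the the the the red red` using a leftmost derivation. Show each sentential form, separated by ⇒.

S ⇒ the S ⇒ the the S red ⇒ the the the S red ⇒ the the the the S red ⇒ the the the the red red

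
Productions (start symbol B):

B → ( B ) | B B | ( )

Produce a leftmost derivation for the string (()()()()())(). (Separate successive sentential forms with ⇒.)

B ⇒ BB   [B → B B]
BB ⇒ (B)B   [B → ( B )]
(B)B ⇒ (BB)B   [B → B B]
(BB)B ⇒ (BBB)B   [B → B B]
(BBB)B ⇒ (()BB)B   [B → ( )]
(()BB)B ⇒ (()BBB)B   [B → B B]
(()BBB)B ⇒ (()BBBB)B   [B → B B]
(()BBBB)B ⇒ (()()BBB)B   [B → ( )]
(()()BBB)B ⇒ (()()()BB)B   [B → ( )]
(()()()BB)B ⇒ (()()()()B)B   [B → ( )]
(()()()()B)B ⇒ (()()()()())B   [B → ( )]
(()()()()())B ⇒ (()()()()())()   [B → ( )]

B ⇒ BB ⇒ (B)B ⇒ (BB)B ⇒ (BBB)B ⇒ (()BB)B ⇒ (()BBB)B ⇒ (()BBBB)B ⇒ (()()BBB)B ⇒ (()()()BB)B ⇒ (()()()()B)B ⇒ (()()()()())B ⇒ (()()()()())()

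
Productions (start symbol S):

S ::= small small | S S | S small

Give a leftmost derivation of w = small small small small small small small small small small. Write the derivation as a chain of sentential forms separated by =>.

S => S S => S S S => S S S S => S small S S S => S small small S S S => small small small small S S S => small small small small small small S S => small small small small small small small small S => small small small small small small small small small small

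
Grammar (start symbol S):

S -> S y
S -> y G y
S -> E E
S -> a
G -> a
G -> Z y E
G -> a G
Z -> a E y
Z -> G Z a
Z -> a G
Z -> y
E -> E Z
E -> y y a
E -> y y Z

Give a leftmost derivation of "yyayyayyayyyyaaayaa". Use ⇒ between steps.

S ⇒ EE   [S -> E E]
EE ⇒ yyaE   [E -> y y a]
yyaE ⇒ yyayyZ   [E -> y y Z]
yyayyZ ⇒ yyayyGZa   [Z -> G Z a]
yyayyGZa ⇒ yyayyZyEZa   [G -> Z y E]
yyayyZyEZa ⇒ yyayyaEyyEZa   [Z -> a E y]
yyayyaEyyEZa ⇒ yyayyayyayyEZa   [E -> y y a]
yyayyayyayyEZa ⇒ yyayyayyayyyyaZa   [E -> y y a]
yyayyayyayyyyaZa ⇒ yyayyayyayyyyaGZaa   [Z -> G Z a]
yyayyayyayyyyaGZaa ⇒ yyayyayyayyyyaaGZaa   [G -> a G]
yyayyayyayyyyaaGZaa ⇒ yyayyayyayyyyaaaZaa   [G -> a]
yyayyayyayyyyaaaZaa ⇒ yyayyayyayyyyaaayaa   [Z -> y]

S ⇒ EE ⇒ yyaE ⇒ yyayyZ ⇒ yyayyGZa ⇒ yyayyZyEZa ⇒ yyayyaEyyEZa ⇒ yyayyayyayyEZa ⇒ yyayyayyayyyyaZa ⇒ yyayyayyayyyyaGZaa ⇒ yyayyayyayyyyaaGZaa ⇒ yyayyayyayyyyaaaZaa ⇒ yyayyayyayyyyaaayaa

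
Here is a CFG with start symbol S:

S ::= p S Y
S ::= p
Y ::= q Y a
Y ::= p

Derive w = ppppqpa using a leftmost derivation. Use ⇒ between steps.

S⇒pSY⇒ppSYY⇒pppYY⇒ppppY⇒ppppqYa⇒ppppqpa

S ⇒ pSY   [S ::= p S Y]
pSY ⇒ ppSYY   [S ::= p S Y]
ppSYY ⇒ pppYY   [S ::= p]
pppYY ⇒ ppppY   [Y ::= p]
ppppY ⇒ ppppqYa   [Y ::= q Y a]
ppppqYa ⇒ ppppqpa   [Y ::= p]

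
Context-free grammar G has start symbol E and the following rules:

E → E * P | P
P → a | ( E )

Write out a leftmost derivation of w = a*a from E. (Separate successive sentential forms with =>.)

E => E*P => P*P => a*P => a*a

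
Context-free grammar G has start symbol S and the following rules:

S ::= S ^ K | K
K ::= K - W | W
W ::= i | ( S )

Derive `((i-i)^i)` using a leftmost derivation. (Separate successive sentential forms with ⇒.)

S ⇒ K ⇒ W ⇒ (S) ⇒ (S^K) ⇒ (K^K) ⇒ (W^K) ⇒ ((S)^K) ⇒ ((K)^K) ⇒ ((K-W)^K) ⇒ ((W-W)^K) ⇒ ((i-W)^K) ⇒ ((i-i)^K) ⇒ ((i-i)^W) ⇒ ((i-i)^i)

S ⇒ K   [S ::= K]
K ⇒ W   [K ::= W]
W ⇒ (S)   [W ::= ( S )]
(S) ⇒ (S^K)   [S ::= S ^ K]
(S^K) ⇒ (K^K)   [S ::= K]
(K^K) ⇒ (W^K)   [K ::= W]
(W^K) ⇒ ((S)^K)   [W ::= ( S )]
((S)^K) ⇒ ((K)^K)   [S ::= K]
((K)^K) ⇒ ((K-W)^K)   [K ::= K - W]
((K-W)^K) ⇒ ((W-W)^K)   [K ::= W]
((W-W)^K) ⇒ ((i-W)^K)   [W ::= i]
((i-W)^K) ⇒ ((i-i)^K)   [W ::= i]
((i-i)^K) ⇒ ((i-i)^W)   [K ::= W]
((i-i)^W) ⇒ ((i-i)^i)   [W ::= i]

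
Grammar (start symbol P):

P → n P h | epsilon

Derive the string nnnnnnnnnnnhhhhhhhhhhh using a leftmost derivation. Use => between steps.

P => nPh => nnPhh => nnnPhhh => nnnnPhhhh => nnnnnPhhhhh => nnnnnnPhhhhhh => nnnnnnnPhhhhhhh => nnnnnnnnPhhhhhhhh => nnnnnnnnnPhhhhhhhhh => nnnnnnnnnnPhhhhhhhhhh => nnnnnnnnnnnPhhhhhhhhhhh => nnnnnnnnnnnhhhhhhhhhhh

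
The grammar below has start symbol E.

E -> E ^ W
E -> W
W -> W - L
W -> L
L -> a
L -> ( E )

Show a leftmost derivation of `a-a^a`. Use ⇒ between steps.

E⇒E^W⇒W^W⇒W-L^W⇒L-L^W⇒a-L^W⇒a-a^W⇒a-a^L⇒a-a^a

E ⇒ E^W   [E -> E ^ W]
E^W ⇒ W^W   [E -> W]
W^W ⇒ W-L^W   [W -> W - L]
W-L^W ⇒ L-L^W   [W -> L]
L-L^W ⇒ a-L^W   [L -> a]
a-L^W ⇒ a-a^W   [L -> a]
a-a^W ⇒ a-a^L   [W -> L]
a-a^L ⇒ a-a^a   [L -> a]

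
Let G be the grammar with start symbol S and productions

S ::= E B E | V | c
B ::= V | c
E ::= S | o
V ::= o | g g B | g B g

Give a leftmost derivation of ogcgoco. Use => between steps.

S => EBE => SBE => EBEBE => oBEBE => oVEBE => ogBgEBE => ogcgEBE => ogcgoBE => ogcgocE => ogcgoco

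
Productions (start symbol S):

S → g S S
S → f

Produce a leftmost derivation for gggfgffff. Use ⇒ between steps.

S ⇒ gSS ⇒ ggSSS ⇒ gggSSSS ⇒ gggfSSS ⇒ gggfgSSSS ⇒ gggfgfSSS ⇒ gggfgffSS ⇒ gggfgfffS ⇒ gggfgffff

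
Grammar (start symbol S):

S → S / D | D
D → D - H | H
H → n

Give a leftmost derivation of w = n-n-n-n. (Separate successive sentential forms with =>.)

S => D   [S → D]
D => D-H   [D → D - H]
D-H => D-H-H   [D → D - H]
D-H-H => D-H-H-H   [D → D - H]
D-H-H-H => H-H-H-H   [D → H]
H-H-H-H => n-H-H-H   [H → n]
n-H-H-H => n-n-H-H   [H → n]
n-n-H-H => n-n-n-H   [H → n]
n-n-n-H => n-n-n-n   [H → n]

S=>D=>D-H=>D-H-H=>D-H-H-H=>H-H-H-H=>n-H-H-H=>n-n-H-H=>n-n-n-H=>n-n-n-n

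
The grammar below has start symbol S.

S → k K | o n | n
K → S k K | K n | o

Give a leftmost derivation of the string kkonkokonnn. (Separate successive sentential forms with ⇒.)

S ⇒ kK   [S → k K]
kK ⇒ kKn   [K → K n]
kKn ⇒ kKnn   [K → K n]
kKnn ⇒ kKnnn   [K → K n]
kKnnn ⇒ kSkKnnn   [K → S k K]
kSkKnnn ⇒ kkKkKnnn   [S → k K]
kkKkKnnn ⇒ kkSkKkKnnn   [K → S k K]
kkSkKkKnnn ⇒ kkonkKkKnnn   [S → o n]
kkonkKkKnnn ⇒ kkonkokKnnn   [K → o]
kkonkokKnnn ⇒ kkonkokonnn   [K → o]

S ⇒ kK ⇒ kKn ⇒ kKnn ⇒ kKnnn ⇒ kSkKnnn ⇒ kkKkKnnn ⇒ kkSkKkKnnn ⇒ kkonkKkKnnn ⇒ kkonkokKnnn ⇒ kkonkokonnn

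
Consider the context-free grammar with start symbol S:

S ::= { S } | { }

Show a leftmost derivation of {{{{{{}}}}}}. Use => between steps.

S => {S} => {{S}} => {{{S}}} => {{{{S}}}} => {{{{{S}}}}} => {{{{{{}}}}}}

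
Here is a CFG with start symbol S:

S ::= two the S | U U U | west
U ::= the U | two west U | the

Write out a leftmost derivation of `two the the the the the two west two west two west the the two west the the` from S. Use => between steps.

S => two the S => two the U U U => two the the U U U => two the the the U U U => two the the the the U U => two the the the the the U U => two the the the the the two west U U => two the the the the the two west two west U U => two the the the the the two west two west two west U U => two the the the the the two west two west two west the U U => two the the the the the two west two west two west the the U U => two the the the the the two west two west two west the the two west U U => two the the the the the two west two west two west the the two west the U => two the the the the the two west two west two west the the two west the the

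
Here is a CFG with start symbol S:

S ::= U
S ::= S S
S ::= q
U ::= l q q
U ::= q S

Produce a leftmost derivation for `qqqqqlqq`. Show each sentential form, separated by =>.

S => U => qS => qSS => qSSS => qUSS => qqSSS => qqqSS => qqqUS => qqqqSS => qqqqqS => qqqqqU => qqqqqlqq

S => U   [S ::= U]
U => qS   [U ::= q S]
qS => qSS   [S ::= S S]
qSS => qSSS   [S ::= S S]
qSSS => qUSS   [S ::= U]
qUSS => qqSSS   [U ::= q S]
qqSSS => qqqSS   [S ::= q]
qqqSS => qqqUS   [S ::= U]
qqqUS => qqqqSS   [U ::= q S]
qqqqSS => qqqqqS   [S ::= q]
qqqqqS => qqqqqU   [S ::= U]
qqqqqU => qqqqqlqq   [U ::= l q q]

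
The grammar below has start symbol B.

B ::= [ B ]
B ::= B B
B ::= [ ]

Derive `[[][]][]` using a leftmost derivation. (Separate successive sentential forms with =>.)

B=>BB=>[B]B=>[BB]B=>[[]B]B=>[[][]]B=>[[][]][]

B => BB   [B ::= B B]
BB => [B]B   [B ::= [ B ]]
[B]B => [BB]B   [B ::= B B]
[BB]B => [[]B]B   [B ::= [ ]]
[[]B]B => [[][]]B   [B ::= [ ]]
[[][]]B => [[][]][]   [B ::= [ ]]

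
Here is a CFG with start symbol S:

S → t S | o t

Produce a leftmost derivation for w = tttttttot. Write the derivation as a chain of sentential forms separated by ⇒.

S ⇒ tS   [S → t S]
tS ⇒ ttS   [S → t S]
ttS ⇒ tttS   [S → t S]
tttS ⇒ ttttS   [S → t S]
ttttS ⇒ tttttS   [S → t S]
tttttS ⇒ ttttttS   [S → t S]
ttttttS ⇒ tttttttS   [S → t S]
tttttttS ⇒ tttttttot   [S → o t]

S ⇒ tS ⇒ ttS ⇒ tttS ⇒ ttttS ⇒ tttttS ⇒ ttttttS ⇒ tttttttS ⇒ tttttttot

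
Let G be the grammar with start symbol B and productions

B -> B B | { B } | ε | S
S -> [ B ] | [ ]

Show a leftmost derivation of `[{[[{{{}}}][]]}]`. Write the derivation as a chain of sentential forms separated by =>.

B => S => [B] => [{B}] => [{S}] => [{[B]}] => [{[BB]}] => [{[SB]}] => [{[[B]B]}] => [{[[{B}]B]}] => [{[[{{B}}]B]}] => [{[[{{{B}}}]B]}] => [{[[{{{}}}]B]}] => [{[[{{{}}}]S]}] => [{[[{{{}}}][]]}]

B => S   [B -> S]
S => [B]   [S -> [ B ]]
[B] => [{B}]   [B -> { B }]
[{B}] => [{S}]   [B -> S]
[{S}] => [{[B]}]   [S -> [ B ]]
[{[B]}] => [{[BB]}]   [B -> B B]
[{[BB]}] => [{[SB]}]   [B -> S]
[{[SB]}] => [{[[B]B]}]   [S -> [ B ]]
[{[[B]B]}] => [{[[{B}]B]}]   [B -> { B }]
[{[[{B}]B]}] => [{[[{{B}}]B]}]   [B -> { B }]
[{[[{{B}}]B]}] => [{[[{{{B}}}]B]}]   [B -> { B }]
[{[[{{{B}}}]B]}] => [{[[{{{}}}]B]}]   [B -> ε]
[{[[{{{}}}]B]}] => [{[[{{{}}}]S]}]   [B -> S]
[{[[{{{}}}]S]}] => [{[[{{{}}}][]]}]   [S -> [ ]]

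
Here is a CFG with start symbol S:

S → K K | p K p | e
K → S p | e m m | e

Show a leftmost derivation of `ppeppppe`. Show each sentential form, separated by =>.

S=>KK=>SpK=>pKppK=>pSpppK=>ppKppppK=>ppeppppK=>ppeppppe

S => KK   [S → K K]
KK => SpK   [K → S p]
SpK => pKppK   [S → p K p]
pKppK => pSpppK   [K → S p]
pSpppK => ppKppppK   [S → p K p]
ppKppppK => ppeppppK   [K → e]
ppeppppK => ppeppppe   [K → e]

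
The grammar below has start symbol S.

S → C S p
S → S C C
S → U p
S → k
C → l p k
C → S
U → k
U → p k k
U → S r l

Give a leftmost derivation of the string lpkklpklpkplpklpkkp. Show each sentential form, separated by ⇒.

S ⇒ CSp ⇒ SSp ⇒ SCCSp ⇒ CSpCCSp ⇒ lpkSpCCSp ⇒ lpkSCCpCCSp ⇒ lpkkCCpCCSp ⇒ lpkklpkCpCCSp ⇒ lpkklpklpkpCCSp ⇒ lpkklpklpkplpkCSp ⇒ lpkklpklpkplpklpkSp ⇒ lpkklpklpkplpklpkkp

S ⇒ CSp   [S → C S p]
CSp ⇒ SSp   [C → S]
SSp ⇒ SCCSp   [S → S C C]
SCCSp ⇒ CSpCCSp   [S → C S p]
CSpCCSp ⇒ lpkSpCCSp   [C → l p k]
lpkSpCCSp ⇒ lpkSCCpCCSp   [S → S C C]
lpkSCCpCCSp ⇒ lpkkCCpCCSp   [S → k]
lpkkCCpCCSp ⇒ lpkklpkCpCCSp   [C → l p k]
lpkklpkCpCCSp ⇒ lpkklpklpkpCCSp   [C → l p k]
lpkklpklpkpCCSp ⇒ lpkklpklpkplpkCSp   [C → l p k]
lpkklpklpkplpkCSp ⇒ lpkklpklpkplpklpkSp   [C → l p k]
lpkklpklpkplpklpkSp ⇒ lpkklpklpkplpklpkkp   [S → k]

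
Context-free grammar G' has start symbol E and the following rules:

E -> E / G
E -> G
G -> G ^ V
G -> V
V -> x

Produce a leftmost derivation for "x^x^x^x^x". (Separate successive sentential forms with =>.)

E => G => G^V => G^V^V => G^V^V^V => G^V^V^V^V => V^V^V^V^V => x^V^V^V^V => x^x^V^V^V => x^x^x^V^V => x^x^x^x^V => x^x^x^x^x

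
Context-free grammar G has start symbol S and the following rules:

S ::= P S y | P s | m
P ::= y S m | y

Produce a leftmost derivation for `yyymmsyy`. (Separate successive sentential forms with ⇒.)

S⇒PSy⇒ySy⇒yPSyy⇒yySyy⇒yyPsyy⇒yyySmsyy⇒yyymmsyy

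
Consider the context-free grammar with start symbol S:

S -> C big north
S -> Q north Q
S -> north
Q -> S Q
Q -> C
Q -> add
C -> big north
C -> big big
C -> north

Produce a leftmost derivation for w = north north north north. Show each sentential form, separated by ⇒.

S ⇒ Q north Q ⇒ C north Q ⇒ north north Q ⇒ north north S Q ⇒ north north north Q ⇒ north north north C ⇒ north north north north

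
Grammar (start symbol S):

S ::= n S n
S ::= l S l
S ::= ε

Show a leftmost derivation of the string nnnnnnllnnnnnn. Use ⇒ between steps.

S ⇒ nSn ⇒ nnSnn ⇒ nnnSnnn ⇒ nnnnSnnnn ⇒ nnnnnSnnnnn ⇒ nnnnnnSnnnnnn ⇒ nnnnnnlSlnnnnnn ⇒ nnnnnnllnnnnnn

S ⇒ nSn   [S ::= n S n]
nSn ⇒ nnSnn   [S ::= n S n]
nnSnn ⇒ nnnSnnn   [S ::= n S n]
nnnSnnn ⇒ nnnnSnnnn   [S ::= n S n]
nnnnSnnnn ⇒ nnnnnSnnnnn   [S ::= n S n]
nnnnnSnnnnn ⇒ nnnnnnSnnnnnn   [S ::= n S n]
nnnnnnSnnnnnn ⇒ nnnnnnlSlnnnnnn   [S ::= l S l]
nnnnnnlSlnnnnnn ⇒ nnnnnnllnnnnnn   [S ::= ε]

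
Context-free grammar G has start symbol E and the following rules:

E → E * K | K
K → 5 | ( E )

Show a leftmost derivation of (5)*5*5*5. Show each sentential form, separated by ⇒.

E ⇒ E*K   [E → E * K]
E*K ⇒ E*K*K   [E → E * K]
E*K*K ⇒ E*K*K*K   [E → E * K]
E*K*K*K ⇒ K*K*K*K   [E → K]
K*K*K*K ⇒ (E)*K*K*K   [K → ( E )]
(E)*K*K*K ⇒ (K)*K*K*K   [E → K]
(K)*K*K*K ⇒ (5)*K*K*K   [K → 5]
(5)*K*K*K ⇒ (5)*5*K*K   [K → 5]
(5)*5*K*K ⇒ (5)*5*5*K   [K → 5]
(5)*5*5*K ⇒ (5)*5*5*5   [K → 5]

E⇒E*K⇒E*K*K⇒E*K*K*K⇒K*K*K*K⇒(E)*K*K*K⇒(K)*K*K*K⇒(5)*K*K*K⇒(5)*5*K*K⇒(5)*5*5*K⇒(5)*5*5*5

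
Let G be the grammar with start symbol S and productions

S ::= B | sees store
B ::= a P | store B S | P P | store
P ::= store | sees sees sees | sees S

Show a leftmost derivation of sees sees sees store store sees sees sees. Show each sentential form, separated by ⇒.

S ⇒ B ⇒ P P ⇒ sees S P ⇒ sees B P ⇒ sees P P P ⇒ sees sees S P P ⇒ sees sees sees store P P ⇒ sees sees sees store store P ⇒ sees sees sees store store sees sees sees

S ⇒ B   [S ::= B]
B ⇒ P P   [B ::= P P]
P P ⇒ sees S P   [P ::= sees S]
sees S P ⇒ sees B P   [S ::= B]
sees B P ⇒ sees P P P   [B ::= P P]
sees P P P ⇒ sees sees S P P   [P ::= sees S]
sees sees S P P ⇒ sees sees sees store P P   [S ::= sees store]
sees sees sees store P P ⇒ sees sees sees store store P   [P ::= store]
sees sees sees store store P ⇒ sees sees sees store store sees sees sees   [P ::= sees sees sees]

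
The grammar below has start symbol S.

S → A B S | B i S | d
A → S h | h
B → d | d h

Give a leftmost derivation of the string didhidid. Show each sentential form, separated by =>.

S => BiS   [S → B i S]
BiS => diS   [B → d]
diS => diBiS   [S → B i S]
diBiS => didhiS   [B → d h]
didhiS => didhiBiS   [S → B i S]
didhiBiS => didhidiS   [B → d]
didhidiS => didhidid   [S → d]

S => BiS => diS => diBiS => didhiS => didhiBiS => didhidiS => didhidid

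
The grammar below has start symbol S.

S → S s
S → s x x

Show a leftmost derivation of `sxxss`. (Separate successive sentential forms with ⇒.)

S ⇒ Ss   [S → S s]
Ss ⇒ Sss   [S → S s]
Sss ⇒ sxxss   [S → s x x]

S ⇒ Ss ⇒ Sss ⇒ sxxss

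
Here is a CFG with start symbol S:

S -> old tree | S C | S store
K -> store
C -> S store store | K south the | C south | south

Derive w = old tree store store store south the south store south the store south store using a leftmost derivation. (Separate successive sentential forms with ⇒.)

S ⇒ S store   [S -> S store]
S store ⇒ S C store   [S -> S C]
S C store ⇒ S store C store   [S -> S store]
S store C store ⇒ S C store C store   [S -> S C]
S C store C store ⇒ S C C store C store   [S -> S C]
S C C store C store ⇒ S store C C store C store   [S -> S store]
S store C C store C store ⇒ S store store C C store C store   [S -> S store]
S store store C C store C store ⇒ old tree store store C C store C store   [S -> old tree]
old tree store store C C store C store ⇒ old tree store store C south C store C store   [C -> C south]
old tree store store C south C store C store ⇒ old tree store store K south the south C store C store   [C -> K south the]
old tree store store K south the south C store C store ⇒ old tree store store store south the south C store C store   [K -> store]
old tree store store store south the south C store C store ⇒ old tree store store store south the south K south the store C store   [C -> K south the]
old tree store store store south the south K south the store C store ⇒ old tree store store store south the south store south the store C store   [K -> store]
old tree store store store south the south store south the store C store ⇒ old tree store store store south the south store south the store south store   [C -> south]

S ⇒ S store ⇒ S C store ⇒ S store C store ⇒ S C store C store ⇒ S C C store C store ⇒ S store C C store C store ⇒ S store store C C store C store ⇒ old tree store store C C store C store ⇒ old tree store store C south C store C store ⇒ old tree store store K south the south C store C store ⇒ old tree store store store south the south C store C store ⇒ old tree store store store south the south K south the store C store ⇒ old tree store store store south the south store south the store C store ⇒ old tree store store store south the south store south the store south store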